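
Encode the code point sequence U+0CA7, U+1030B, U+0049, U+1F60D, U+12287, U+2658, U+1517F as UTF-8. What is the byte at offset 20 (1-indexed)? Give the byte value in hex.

0xF0

1-indexed offset 20 is 0-indexed offset 19.
U+0CA7 → 3-byte form E0 B2 A7 at offsets 0–2.
U+1030B → 4-byte form F0 90 8C 8B at offsets 3–6.
U+0049 → 1-byte form 49 at offsets 7–7.
U+1F60D → 4-byte form F0 9F 98 8D at offsets 8–11.
U+12287 → 4-byte form F0 92 8A 87 at offsets 12–15.
U+2658 → 3-byte form E2 99 98 at offsets 16–18.
U+1517F → 4-byte form F0 95 85 BF at offsets 19–22.
Offset 19 falls in char 7's range; it's byte 1 of F0 95 85 BF = 0xF0.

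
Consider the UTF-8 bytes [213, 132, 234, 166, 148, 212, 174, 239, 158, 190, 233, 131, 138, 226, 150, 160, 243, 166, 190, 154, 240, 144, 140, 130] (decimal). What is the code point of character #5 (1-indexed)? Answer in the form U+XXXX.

U+90CA

Offset 0: leading byte 0xD5 = 11010101 → 2-byte char #1 = D5 84.
Offset 2: leading byte 0xEA = 11101010 → 3-byte char #2 = EA A6 94.
Offset 5: leading byte 0xD4 = 11010100 → 2-byte char #3 = D4 AE.
Offset 7: leading byte 0xEF = 11101111 → 3-byte char #4 = EF 9E BE.
Offset 10: leading byte 0xE9 = 11101001 → 3-byte char #5 = E9 83 8A.
Leading byte 0xE9 = 11101001 matches 1110xxxx → 3-byte sequence.
Byte 1: 0xE9 = 11101001, payload 1001 (4 bits).
Byte 2: 0x83 = 10000011 (10xxxxxx ✓), payload 000011.
Byte 3: 0x8A = 10001010 (10xxxxxx ✓), payload 001010.
Concatenate: 1001000011001010 = 0x90CA (16 bits → U+90CA).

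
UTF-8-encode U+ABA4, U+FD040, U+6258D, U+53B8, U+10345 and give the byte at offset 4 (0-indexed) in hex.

0xBD

U+ABA4 → 3-byte form EA AE A4 at offsets 0–2.
U+FD040 → 4-byte form F3 BD 81 80 at offsets 3–6.
Offset 4 falls in char 2's range; it's byte 2 of F3 BD 81 80 = 0xBD.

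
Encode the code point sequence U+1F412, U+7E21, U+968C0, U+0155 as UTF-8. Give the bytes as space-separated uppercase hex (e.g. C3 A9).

F0 9F 90 92 E7 B8 A1 F2 96 A3 80 C5 95

U+1F412: 4-byte form → F0 9F 90 92.
U+7E21: 3-byte form → E7 B8 A1.
U+968C0: 4-byte form → F2 96 A3 80.
U+0155: 2-byte form → C5 95.
Concatenated (13 bytes): F0 9F 90 92 E7 B8 A1 F2 96 A3 80 C5 95.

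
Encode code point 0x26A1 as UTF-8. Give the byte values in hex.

E2 9A A1

U+26A1 = 0x26A1 = 9889 decimal. In range U+0800–U+FFFF → 3-byte form: 1110xxxx 10xxxxxx 10xxxxxx.
Binary (16 bits): 0010011010100001.
Split 4+6+6: 0010 | 011010 | 100001.
Byte 1: 11100010 = 0xE2.
Byte 2: 10011010 = 0x9A.
Byte 3: 10100001 = 0xA1.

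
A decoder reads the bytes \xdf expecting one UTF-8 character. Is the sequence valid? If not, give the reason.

invalid (sequence truncated)

Leading byte 0xDF = 11011111 → 2-byte form, but only 1 byte is present.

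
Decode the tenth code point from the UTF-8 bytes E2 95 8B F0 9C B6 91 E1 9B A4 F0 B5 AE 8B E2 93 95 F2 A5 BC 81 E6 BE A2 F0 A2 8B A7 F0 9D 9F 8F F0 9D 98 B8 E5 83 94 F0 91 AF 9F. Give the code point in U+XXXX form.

U+1D638

Offset 0: leading byte 0xE2 = 11100010 → 3-byte char #1 = E2 95 8B.
Offset 3: leading byte 0xF0 = 11110000 → 4-byte char #2 = F0 9C B6 91.
Offset 7: leading byte 0xE1 = 11100001 → 3-byte char #3 = E1 9B A4.
Offset 10: leading byte 0xF0 = 11110000 → 4-byte char #4 = F0 B5 AE 8B.
Offset 14: leading byte 0xE2 = 11100010 → 3-byte char #5 = E2 93 95.
Offset 17: leading byte 0xF2 = 11110010 → 4-byte char #6 = F2 A5 BC 81.
Offset 21: leading byte 0xE6 = 11100110 → 3-byte char #7 = E6 BE A2.
Offset 24: leading byte 0xF0 = 11110000 → 4-byte char #8 = F0 A2 8B A7.
Offset 28: leading byte 0xF0 = 11110000 → 4-byte char #9 = F0 9D 9F 8F.
Offset 32: leading byte 0xF0 = 11110000 → 4-byte char #10 = F0 9D 98 B8.
Leading byte 0xF0 = 11110000 matches 11110xxx → 4-byte sequence.
Byte 1: 0xF0 = 11110000, payload 000 (3 bits).
Byte 2: 0x9D = 10011101 (10xxxxxx ✓), payload 011101.
Byte 3: 0x98 = 10011000 (10xxxxxx ✓), payload 011000.
Byte 4: 0xB8 = 10111000 (10xxxxxx ✓), payload 111000.
Concatenate: 000011101011000111000 = 0x1D638 (21 bits → U+1D638).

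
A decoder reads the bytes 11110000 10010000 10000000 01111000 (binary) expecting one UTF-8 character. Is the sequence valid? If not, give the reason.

invalid (non-continuation byte where continuation expected)

Leading byte 0xF0 = 11110000 → 4-byte form.
Byte 4 is 0x78 = 01111000, which is not 10xxxxxx — expected a continuation byte.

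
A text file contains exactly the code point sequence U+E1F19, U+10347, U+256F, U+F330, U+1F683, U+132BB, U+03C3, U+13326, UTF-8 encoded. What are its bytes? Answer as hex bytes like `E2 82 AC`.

F3 A1 BC 99 F0 90 8D 87 E2 95 AF EF 8C B0 F0 9F 9A 83 F0 93 8A BB CF 83 F0 93 8C A6

U+E1F19: 4-byte form → F3 A1 BC 99.
U+10347: 4-byte form → F0 90 8D 87.
U+256F: 3-byte form → E2 95 AF.
U+F330: 3-byte form → EF 8C B0.
U+1F683: 4-byte form → F0 9F 9A 83.
U+132BB: 4-byte form → F0 93 8A BB.
U+03C3: 2-byte form → CF 83.
U+13326: 4-byte form → F0 93 8C A6.
Concatenated (28 bytes): F3 A1 BC 99 F0 90 8D 87 E2 95 AF EF 8C B0 F0 9F 9A 83 F0 93 8A BB CF 83 F0 93 8C A6.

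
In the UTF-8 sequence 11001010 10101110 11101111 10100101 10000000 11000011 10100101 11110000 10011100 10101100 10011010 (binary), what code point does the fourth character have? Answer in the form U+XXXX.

U+1CB1A

Offset 0: leading byte 0xCA = 11001010 → 2-byte char #1 = CA AE.
Offset 2: leading byte 0xEF = 11101111 → 3-byte char #2 = EF A5 80.
Offset 5: leading byte 0xC3 = 11000011 → 2-byte char #3 = C3 A5.
Offset 7: leading byte 0xF0 = 11110000 → 4-byte char #4 = F0 9C AC 9A.
Leading byte 0xF0 = 11110000 matches 11110xxx → 4-byte sequence.
Byte 1: 0xF0 = 11110000, payload 000 (3 bits).
Byte 2: 0x9C = 10011100 (10xxxxxx ✓), payload 011100.
Byte 3: 0xAC = 10101100 (10xxxxxx ✓), payload 101100.
Byte 4: 0x9A = 10011010 (10xxxxxx ✓), payload 011010.
Concatenate: 000011100101100011010 = 0x1CB1A (21 bits → U+1CB1A).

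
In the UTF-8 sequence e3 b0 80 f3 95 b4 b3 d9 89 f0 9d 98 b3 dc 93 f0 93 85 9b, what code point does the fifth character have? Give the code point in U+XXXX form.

Offset 0: leading byte 0xE3 = 11100011 → 3-byte char #1 = E3 B0 80.
Offset 3: leading byte 0xF3 = 11110011 → 4-byte char #2 = F3 95 B4 B3.
Offset 7: leading byte 0xD9 = 11011001 → 2-byte char #3 = D9 89.
Offset 9: leading byte 0xF0 = 11110000 → 4-byte char #4 = F0 9D 98 B3.
Offset 13: leading byte 0xDC = 11011100 → 2-byte char #5 = DC 93.
Leading byte 0xDC = 11011100 matches 110xxxxx → 2-byte sequence.
Byte 1: 0xDC = 11011100, payload 11100 (5 bits).
Byte 2: 0x93 = 10010011 (10xxxxxx ✓), payload 010011.
Concatenate: 11100010011 = 0x713 (11 bits → U+0713).

U+0713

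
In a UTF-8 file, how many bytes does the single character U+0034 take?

U+0034 = 0x34. UTF-8 uses 1 byte below 0x80, 2 below 0x800, 3 below 0x10000, 4 up to 0x10FFFF. 0x34 is in U+0000–U+007F → 1 byte.

1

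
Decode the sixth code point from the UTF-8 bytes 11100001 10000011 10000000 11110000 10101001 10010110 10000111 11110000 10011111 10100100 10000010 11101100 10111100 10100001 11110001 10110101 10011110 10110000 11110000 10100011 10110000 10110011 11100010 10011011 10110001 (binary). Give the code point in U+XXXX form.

U+23C33

Offset 0: leading byte 0xE1 = 11100001 → 3-byte char #1 = E1 83 80.
Offset 3: leading byte 0xF0 = 11110000 → 4-byte char #2 = F0 A9 96 87.
Offset 7: leading byte 0xF0 = 11110000 → 4-byte char #3 = F0 9F A4 82.
Offset 11: leading byte 0xEC = 11101100 → 3-byte char #4 = EC BC A1.
Offset 14: leading byte 0xF1 = 11110001 → 4-byte char #5 = F1 B5 9E B0.
Offset 18: leading byte 0xF0 = 11110000 → 4-byte char #6 = F0 A3 B0 B3.
Leading byte 0xF0 = 11110000 matches 11110xxx → 4-byte sequence.
Byte 1: 0xF0 = 11110000, payload 000 (3 bits).
Byte 2: 0xA3 = 10100011 (10xxxxxx ✓), payload 100011.
Byte 3: 0xB0 = 10110000 (10xxxxxx ✓), payload 110000.
Byte 4: 0xB3 = 10110011 (10xxxxxx ✓), payload 110011.
Concatenate: 000100011110000110011 = 0x23C33 (21 bits → U+23C33).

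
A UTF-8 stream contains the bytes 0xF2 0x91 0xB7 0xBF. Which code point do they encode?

Leading byte 0xF2 = 11110010 matches 11110xxx → 4-byte sequence.
Byte 1: 0xF2 = 11110010, payload 010 (3 bits).
Byte 2: 0x91 = 10010001 (10xxxxxx ✓), payload 010001.
Byte 3: 0xB7 = 10110111 (10xxxxxx ✓), payload 110111.
Byte 4: 0xBF = 10111111 (10xxxxxx ✓), payload 111111.
Concatenate: 010010001110111111111 = 0x91DFF (21 bits → U+91DFF).

U+91DFF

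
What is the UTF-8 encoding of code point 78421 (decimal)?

U+13255 = 0x13255 = 78421 decimal. In range U+10000–U+10FFFF → 4-byte form: 11110xxx 10xxxxxx 10xxxxxx 10xxxxxx.
Binary (21 bits): 000010011001001010101.
Split 3+6+6+6: 000 | 010011 | 001001 | 010101.
Byte 1: 11110000 = 0xF0.
Byte 2: 10010011 = 0x93.
Byte 3: 10001001 = 0x89.
Byte 4: 10010101 = 0x95.

F0 93 89 95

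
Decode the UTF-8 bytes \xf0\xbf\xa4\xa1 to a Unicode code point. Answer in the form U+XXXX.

Leading byte 0xF0 = 11110000 matches 11110xxx → 4-byte sequence.
Byte 1: 0xF0 = 11110000, payload 000 (3 bits).
Byte 2: 0xBF = 10111111 (10xxxxxx ✓), payload 111111.
Byte 3: 0xA4 = 10100100 (10xxxxxx ✓), payload 100100.
Byte 4: 0xA1 = 10100001 (10xxxxxx ✓), payload 100001.
Concatenate: 000111111100100100001 = 0x3F921 (21 bits → U+3F921).

U+3F921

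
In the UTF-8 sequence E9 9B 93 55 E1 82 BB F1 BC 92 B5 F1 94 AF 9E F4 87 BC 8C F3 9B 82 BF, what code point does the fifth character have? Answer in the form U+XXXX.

Offset 0: leading byte 0xE9 = 11101001 → 3-byte char #1 = E9 9B 93.
Offset 3: leading byte 0x55 = 01010101 → 1-byte char #2 = 55.
Offset 4: leading byte 0xE1 = 11100001 → 3-byte char #3 = E1 82 BB.
Offset 7: leading byte 0xF1 = 11110001 → 4-byte char #4 = F1 BC 92 B5.
Offset 11: leading byte 0xF1 = 11110001 → 4-byte char #5 = F1 94 AF 9E.
Leading byte 0xF1 = 11110001 matches 11110xxx → 4-byte sequence.
Byte 1: 0xF1 = 11110001, payload 001 (3 bits).
Byte 2: 0x94 = 10010100 (10xxxxxx ✓), payload 010100.
Byte 3: 0xAF = 10101111 (10xxxxxx ✓), payload 101111.
Byte 4: 0x9E = 10011110 (10xxxxxx ✓), payload 011110.
Concatenate: 001010100101111011110 = 0x54BDE (21 bits → U+54BDE).

U+54BDE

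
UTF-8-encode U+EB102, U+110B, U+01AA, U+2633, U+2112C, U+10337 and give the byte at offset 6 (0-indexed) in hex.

U+EB102 → 4-byte form F3 AB 84 82 at offsets 0–3.
U+110B → 3-byte form E1 84 8B at offsets 4–6.
Offset 6 falls in char 2's range; it's byte 3 of E1 84 8B = 0x8B.

0x8B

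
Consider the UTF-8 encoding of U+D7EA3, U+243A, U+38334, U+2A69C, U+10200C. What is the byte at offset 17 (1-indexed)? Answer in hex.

1-indexed offset 17 is 0-indexed offset 16.
U+D7EA3 → 4-byte form F3 97 BA A3 at offsets 0–3.
U+243A → 3-byte form E2 90 BA at offsets 4–6.
U+38334 → 4-byte form F0 B8 8C B4 at offsets 7–10.
U+2A69C → 4-byte form F0 AA 9A 9C at offsets 11–14.
U+10200C → 4-byte form F4 82 80 8C at offsets 15–18.
Offset 16 falls in char 5's range; it's byte 2 of F4 82 80 8C = 0x82.

0x82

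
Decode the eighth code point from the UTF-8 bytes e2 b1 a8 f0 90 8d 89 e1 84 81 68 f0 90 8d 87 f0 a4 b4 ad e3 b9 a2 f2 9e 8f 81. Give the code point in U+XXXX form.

U+9E3C1

Offset 0: leading byte 0xE2 = 11100010 → 3-byte char #1 = E2 B1 A8.
Offset 3: leading byte 0xF0 = 11110000 → 4-byte char #2 = F0 90 8D 89.
Offset 7: leading byte 0xE1 = 11100001 → 3-byte char #3 = E1 84 81.
Offset 10: leading byte 0x68 = 01101000 → 1-byte char #4 = 68.
Offset 11: leading byte 0xF0 = 11110000 → 4-byte char #5 = F0 90 8D 87.
Offset 15: leading byte 0xF0 = 11110000 → 4-byte char #6 = F0 A4 B4 AD.
Offset 19: leading byte 0xE3 = 11100011 → 3-byte char #7 = E3 B9 A2.
Offset 22: leading byte 0xF2 = 11110010 → 4-byte char #8 = F2 9E 8F 81.
Leading byte 0xF2 = 11110010 matches 11110xxx → 4-byte sequence.
Byte 1: 0xF2 = 11110010, payload 010 (3 bits).
Byte 2: 0x9E = 10011110 (10xxxxxx ✓), payload 011110.
Byte 3: 0x8F = 10001111 (10xxxxxx ✓), payload 001111.
Byte 4: 0x81 = 10000001 (10xxxxxx ✓), payload 000001.
Concatenate: 010011110001111000001 = 0x9E3C1 (21 bits → U+9E3C1).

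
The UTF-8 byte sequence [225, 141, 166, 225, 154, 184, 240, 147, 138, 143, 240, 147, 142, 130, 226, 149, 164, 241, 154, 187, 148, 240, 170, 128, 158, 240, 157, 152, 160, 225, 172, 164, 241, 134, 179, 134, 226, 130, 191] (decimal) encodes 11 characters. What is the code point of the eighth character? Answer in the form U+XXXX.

U+1D620

Offset 0: leading byte 0xE1 = 11100001 → 3-byte char #1 = E1 8D A6.
Offset 3: leading byte 0xE1 = 11100001 → 3-byte char #2 = E1 9A B8.
Offset 6: leading byte 0xF0 = 11110000 → 4-byte char #3 = F0 93 8A 8F.
Offset 10: leading byte 0xF0 = 11110000 → 4-byte char #4 = F0 93 8E 82.
Offset 14: leading byte 0xE2 = 11100010 → 3-byte char #5 = E2 95 A4.
Offset 17: leading byte 0xF1 = 11110001 → 4-byte char #6 = F1 9A BB 94.
Offset 21: leading byte 0xF0 = 11110000 → 4-byte char #7 = F0 AA 80 9E.
Offset 25: leading byte 0xF0 = 11110000 → 4-byte char #8 = F0 9D 98 A0.
Leading byte 0xF0 = 11110000 matches 11110xxx → 4-byte sequence.
Byte 1: 0xF0 = 11110000, payload 000 (3 bits).
Byte 2: 0x9D = 10011101 (10xxxxxx ✓), payload 011101.
Byte 3: 0x98 = 10011000 (10xxxxxx ✓), payload 011000.
Byte 4: 0xA0 = 10100000 (10xxxxxx ✓), payload 100000.
Concatenate: 000011101011000100000 = 0x1D620 (21 bits → U+1D620).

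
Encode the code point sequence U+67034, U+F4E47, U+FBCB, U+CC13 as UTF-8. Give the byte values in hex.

U+67034: 4-byte form → F1 A7 80 B4.
U+F4E47: 4-byte form → F3 B4 B9 87.
U+FBCB: 3-byte form → EF AF 8B.
U+CC13: 3-byte form → EC B0 93.
Concatenated (14 bytes): F1 A7 80 B4 F3 B4 B9 87 EF AF 8B EC B0 93.

F1 A7 80 B4 F3 B4 B9 87 EF AF 8B EC B0 93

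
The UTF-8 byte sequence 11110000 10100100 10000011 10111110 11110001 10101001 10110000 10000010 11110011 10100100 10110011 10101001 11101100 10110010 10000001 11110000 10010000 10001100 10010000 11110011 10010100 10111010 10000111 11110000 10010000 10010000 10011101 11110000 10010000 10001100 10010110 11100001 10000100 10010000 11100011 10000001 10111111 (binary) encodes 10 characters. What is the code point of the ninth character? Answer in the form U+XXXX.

Offset 0: leading byte 0xF0 = 11110000 → 4-byte char #1 = F0 A4 83 BE.
Offset 4: leading byte 0xF1 = 11110001 → 4-byte char #2 = F1 A9 B0 82.
Offset 8: leading byte 0xF3 = 11110011 → 4-byte char #3 = F3 A4 B3 A9.
Offset 12: leading byte 0xEC = 11101100 → 3-byte char #4 = EC B2 81.
Offset 15: leading byte 0xF0 = 11110000 → 4-byte char #5 = F0 90 8C 90.
Offset 19: leading byte 0xF3 = 11110011 → 4-byte char #6 = F3 94 BA 87.
Offset 23: leading byte 0xF0 = 11110000 → 4-byte char #7 = F0 90 90 9D.
Offset 27: leading byte 0xF0 = 11110000 → 4-byte char #8 = F0 90 8C 96.
Offset 31: leading byte 0xE1 = 11100001 → 3-byte char #9 = E1 84 90.
Leading byte 0xE1 = 11100001 matches 1110xxxx → 3-byte sequence.
Byte 1: 0xE1 = 11100001, payload 0001 (4 bits).
Byte 2: 0x84 = 10000100 (10xxxxxx ✓), payload 000100.
Byte 3: 0x90 = 10010000 (10xxxxxx ✓), payload 010000.
Concatenate: 0001000100010000 = 0x1110 (16 bits → U+1110).

U+1110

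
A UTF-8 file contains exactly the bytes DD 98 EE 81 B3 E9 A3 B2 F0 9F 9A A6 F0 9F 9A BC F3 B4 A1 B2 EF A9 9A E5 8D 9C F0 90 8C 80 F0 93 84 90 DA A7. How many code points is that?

11

Byte at offset 0: 0xDD = 11011101 → 2-byte char (#1). Advance 2.
Byte at offset 2: 0xEE = 11101110 → 3-byte char (#2). Advance 3.
Byte at offset 5: 0xE9 = 11101001 → 3-byte char (#3). Advance 3.
Byte at offset 8: 0xF0 = 11110000 → 4-byte char (#4). Advance 4.
Byte at offset 12: 0xF0 = 11110000 → 4-byte char (#5). Advance 4.
Byte at offset 16: 0xF3 = 11110011 → 4-byte char (#6). Advance 4.
Byte at offset 20: 0xEF = 11101111 → 3-byte char (#7). Advance 3.
Byte at offset 23: 0xE5 = 11100101 → 3-byte char (#8). Advance 3.
Byte at offset 26: 0xF0 = 11110000 → 4-byte char (#9). Advance 4.
Byte at offset 30: 0xF0 = 11110000 → 4-byte char (#10). Advance 4.
Byte at offset 34: 0xDA = 11011010 → 2-byte char (#11). Advance 2.
Reached end at offset 36 after 11 code points.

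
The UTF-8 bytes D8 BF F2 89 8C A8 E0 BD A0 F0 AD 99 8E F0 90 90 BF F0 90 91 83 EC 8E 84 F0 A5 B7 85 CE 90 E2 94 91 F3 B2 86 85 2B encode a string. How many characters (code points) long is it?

Byte at offset 0: 0xD8 = 11011000 → 2-byte char (#1). Advance 2.
Byte at offset 2: 0xF2 = 11110010 → 4-byte char (#2). Advance 4.
Byte at offset 6: 0xE0 = 11100000 → 3-byte char (#3). Advance 3.
Byte at offset 9: 0xF0 = 11110000 → 4-byte char (#4). Advance 4.
Byte at offset 13: 0xF0 = 11110000 → 4-byte char (#5). Advance 4.
Byte at offset 17: 0xF0 = 11110000 → 4-byte char (#6). Advance 4.
Byte at offset 21: 0xEC = 11101100 → 3-byte char (#7). Advance 3.
Byte at offset 24: 0xF0 = 11110000 → 4-byte char (#8). Advance 4.
Byte at offset 28: 0xCE = 11001110 → 2-byte char (#9). Advance 2.
Byte at offset 30: 0xE2 = 11100010 → 3-byte char (#10). Advance 3.
Byte at offset 33: 0xF3 = 11110011 → 4-byte char (#11). Advance 4.
Byte at offset 37: 0x2B = 00101011 → 1-byte char (#12). Advance 1.
Reached end at offset 38 after 12 code points.

12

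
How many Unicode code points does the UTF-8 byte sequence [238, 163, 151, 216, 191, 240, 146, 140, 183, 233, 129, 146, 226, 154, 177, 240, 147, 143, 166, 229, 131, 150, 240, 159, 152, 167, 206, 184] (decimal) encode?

Byte at offset 0: 0xEE = 11101110 → 3-byte char (#1). Advance 3.
Byte at offset 3: 0xD8 = 11011000 → 2-byte char (#2). Advance 2.
Byte at offset 5: 0xF0 = 11110000 → 4-byte char (#3). Advance 4.
Byte at offset 9: 0xE9 = 11101001 → 3-byte char (#4). Advance 3.
Byte at offset 12: 0xE2 = 11100010 → 3-byte char (#5). Advance 3.
Byte at offset 15: 0xF0 = 11110000 → 4-byte char (#6). Advance 4.
Byte at offset 19: 0xE5 = 11100101 → 3-byte char (#7). Advance 3.
Byte at offset 22: 0xF0 = 11110000 → 4-byte char (#8). Advance 4.
Byte at offset 26: 0xCE = 11001110 → 2-byte char (#9). Advance 2.
Reached end at offset 28 after 9 code points.

9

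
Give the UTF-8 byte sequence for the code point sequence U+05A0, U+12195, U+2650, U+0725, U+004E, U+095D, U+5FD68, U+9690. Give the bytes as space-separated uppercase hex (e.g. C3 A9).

U+05A0: 2-byte form → D6 A0.
U+12195: 4-byte form → F0 92 86 95.
U+2650: 3-byte form → E2 99 90.
U+0725: 2-byte form → DC A5.
U+004E: 1-byte form → 4E.
U+095D: 3-byte form → E0 A5 9D.
U+5FD68: 4-byte form → F1 9F B5 A8.
U+9690: 3-byte form → E9 9A 90.
Concatenated (22 bytes): D6 A0 F0 92 86 95 E2 99 90 DC A5 4E E0 A5 9D F1 9F B5 A8 E9 9A 90.

D6 A0 F0 92 86 95 E2 99 90 DC A5 4E E0 A5 9D F1 9F B5 A8 E9 9A 90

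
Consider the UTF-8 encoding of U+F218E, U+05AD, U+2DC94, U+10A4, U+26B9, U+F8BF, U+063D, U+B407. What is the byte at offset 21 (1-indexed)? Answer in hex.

0xBD

1-indexed offset 21 is 0-indexed offset 20.
U+F218E → 4-byte form F3 B2 86 8E at offsets 0–3.
U+05AD → 2-byte form D6 AD at offsets 4–5.
U+2DC94 → 4-byte form F0 AD B2 94 at offsets 6–9.
U+10A4 → 3-byte form E1 82 A4 at offsets 10–12.
U+26B9 → 3-byte form E2 9A B9 at offsets 13–15.
U+F8BF → 3-byte form EF A2 BF at offsets 16–18.
U+063D → 2-byte form D8 BD at offsets 19–20.
Offset 20 falls in char 7's range; it's byte 2 of D8 BD = 0xBD.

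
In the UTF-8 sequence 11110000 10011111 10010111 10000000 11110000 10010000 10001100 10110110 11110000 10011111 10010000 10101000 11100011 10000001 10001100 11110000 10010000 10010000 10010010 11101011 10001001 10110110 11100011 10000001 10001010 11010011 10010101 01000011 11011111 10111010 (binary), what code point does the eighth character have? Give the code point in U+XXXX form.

Offset 0: leading byte 0xF0 = 11110000 → 4-byte char #1 = F0 9F 97 80.
Offset 4: leading byte 0xF0 = 11110000 → 4-byte char #2 = F0 90 8C B6.
Offset 8: leading byte 0xF0 = 11110000 → 4-byte char #3 = F0 9F 90 A8.
Offset 12: leading byte 0xE3 = 11100011 → 3-byte char #4 = E3 81 8C.
Offset 15: leading byte 0xF0 = 11110000 → 4-byte char #5 = F0 90 90 92.
Offset 19: leading byte 0xEB = 11101011 → 3-byte char #6 = EB 89 B6.
Offset 22: leading byte 0xE3 = 11100011 → 3-byte char #7 = E3 81 8A.
Offset 25: leading byte 0xD3 = 11010011 → 2-byte char #8 = D3 95.
Leading byte 0xD3 = 11010011 matches 110xxxxx → 2-byte sequence.
Byte 1: 0xD3 = 11010011, payload 10011 (5 bits).
Byte 2: 0x95 = 10010101 (10xxxxxx ✓), payload 010101.
Concatenate: 10011010101 = 0x4D5 (11 bits → U+04D5).

U+04D5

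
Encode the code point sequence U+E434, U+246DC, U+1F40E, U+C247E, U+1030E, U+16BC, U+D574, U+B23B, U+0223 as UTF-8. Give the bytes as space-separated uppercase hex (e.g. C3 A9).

EE 90 B4 F0 A4 9B 9C F0 9F 90 8E F3 82 91 BE F0 90 8C 8E E1 9A BC ED 95 B4 EB 88 BB C8 A3

U+E434: 3-byte form → EE 90 B4.
U+246DC: 4-byte form → F0 A4 9B 9C.
U+1F40E: 4-byte form → F0 9F 90 8E.
U+C247E: 4-byte form → F3 82 91 BE.
U+1030E: 4-byte form → F0 90 8C 8E.
U+16BC: 3-byte form → E1 9A BC.
U+D574: 3-byte form → ED 95 B4.
U+B23B: 3-byte form → EB 88 BB.
U+0223: 2-byte form → C8 A3.
Concatenated (30 bytes): EE 90 B4 F0 A4 9B 9C F0 9F 90 8E F3 82 91 BE F0 90 8C 8E E1 9A BC ED 95 B4 EB 88 BB C8 A3.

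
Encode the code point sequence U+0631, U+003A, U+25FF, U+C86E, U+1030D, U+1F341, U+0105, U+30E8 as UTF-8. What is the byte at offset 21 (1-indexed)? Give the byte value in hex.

0x83

1-indexed offset 21 is 0-indexed offset 20.
U+0631 → 2-byte form D8 B1 at offsets 0–1.
U+003A → 1-byte form 3A at offsets 2–2.
U+25FF → 3-byte form E2 97 BF at offsets 3–5.
U+C86E → 3-byte form EC A1 AE at offsets 6–8.
U+1030D → 4-byte form F0 90 8C 8D at offsets 9–12.
U+1F341 → 4-byte form F0 9F 8D 81 at offsets 13–16.
U+0105 → 2-byte form C4 85 at offsets 17–18.
U+30E8 → 3-byte form E3 83 A8 at offsets 19–21.
Offset 20 falls in char 8's range; it's byte 2 of E3 83 A8 = 0x83.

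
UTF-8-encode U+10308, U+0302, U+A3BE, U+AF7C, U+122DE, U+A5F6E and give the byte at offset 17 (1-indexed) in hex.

0xF2

1-indexed offset 17 is 0-indexed offset 16.
U+10308 → 4-byte form F0 90 8C 88 at offsets 0–3.
U+0302 → 2-byte form CC 82 at offsets 4–5.
U+A3BE → 3-byte form EA 8E BE at offsets 6–8.
U+AF7C → 3-byte form EA BD BC at offsets 9–11.
U+122DE → 4-byte form F0 92 8B 9E at offsets 12–15.
U+A5F6E → 4-byte form F2 A5 BD AE at offsets 16–19.
Offset 16 falls in char 6's range; it's byte 1 of F2 A5 BD AE = 0xF2.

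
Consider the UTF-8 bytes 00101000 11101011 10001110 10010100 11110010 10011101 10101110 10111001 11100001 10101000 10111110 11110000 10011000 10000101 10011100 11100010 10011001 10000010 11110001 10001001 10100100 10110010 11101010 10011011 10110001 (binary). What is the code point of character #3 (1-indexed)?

Offset 0: leading byte 0x28 = 00101000 → 1-byte char #1 = 28.
Offset 1: leading byte 0xEB = 11101011 → 3-byte char #2 = EB 8E 94.
Offset 4: leading byte 0xF2 = 11110010 → 4-byte char #3 = F2 9D AE B9.
Leading byte 0xF2 = 11110010 matches 11110xxx → 4-byte sequence.
Byte 1: 0xF2 = 11110010, payload 010 (3 bits).
Byte 2: 0x9D = 10011101 (10xxxxxx ✓), payload 011101.
Byte 3: 0xAE = 10101110 (10xxxxxx ✓), payload 101110.
Byte 4: 0xB9 = 10111001 (10xxxxxx ✓), payload 111001.
Concatenate: 010011101101110111001 = 0x9DBB9 (21 bits → U+9DBB9).

U+9DBB9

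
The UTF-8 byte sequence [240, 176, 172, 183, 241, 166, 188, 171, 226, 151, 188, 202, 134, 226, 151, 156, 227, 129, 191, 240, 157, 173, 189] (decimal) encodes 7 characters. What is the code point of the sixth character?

U+307F

Offset 0: leading byte 0xF0 = 11110000 → 4-byte char #1 = F0 B0 AC B7.
Offset 4: leading byte 0xF1 = 11110001 → 4-byte char #2 = F1 A6 BC AB.
Offset 8: leading byte 0xE2 = 11100010 → 3-byte char #3 = E2 97 BC.
Offset 11: leading byte 0xCA = 11001010 → 2-byte char #4 = CA 86.
Offset 13: leading byte 0xE2 = 11100010 → 3-byte char #5 = E2 97 9C.
Offset 16: leading byte 0xE3 = 11100011 → 3-byte char #6 = E3 81 BF.
Leading byte 0xE3 = 11100011 matches 1110xxxx → 3-byte sequence.
Byte 1: 0xE3 = 11100011, payload 0011 (4 bits).
Byte 2: 0x81 = 10000001 (10xxxxxx ✓), payload 000001.
Byte 3: 0xBF = 10111111 (10xxxxxx ✓), payload 111111.
Concatenate: 0011000001111111 = 0x307F (16 bits → U+307F).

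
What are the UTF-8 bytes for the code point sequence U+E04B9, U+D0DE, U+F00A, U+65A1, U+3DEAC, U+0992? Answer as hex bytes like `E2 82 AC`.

F3 A0 92 B9 ED 83 9E EF 80 8A E6 96 A1 F0 BD BA AC E0 A6 92

U+E04B9: 4-byte form → F3 A0 92 B9.
U+D0DE: 3-byte form → ED 83 9E.
U+F00A: 3-byte form → EF 80 8A.
U+65A1: 3-byte form → E6 96 A1.
U+3DEAC: 4-byte form → F0 BD BA AC.
U+0992: 3-byte form → E0 A6 92.
Concatenated (20 bytes): F3 A0 92 B9 ED 83 9E EF 80 8A E6 96 A1 F0 BD BA AC E0 A6 92.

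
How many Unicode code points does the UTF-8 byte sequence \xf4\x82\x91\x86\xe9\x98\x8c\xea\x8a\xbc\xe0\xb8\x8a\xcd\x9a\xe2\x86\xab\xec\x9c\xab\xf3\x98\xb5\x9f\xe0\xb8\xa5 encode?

Byte at offset 0: 0xF4 = 11110100 → 4-byte char (#1). Advance 4.
Byte at offset 4: 0xE9 = 11101001 → 3-byte char (#2). Advance 3.
Byte at offset 7: 0xEA = 11101010 → 3-byte char (#3). Advance 3.
Byte at offset 10: 0xE0 = 11100000 → 3-byte char (#4). Advance 3.
Byte at offset 13: 0xCD = 11001101 → 2-byte char (#5). Advance 2.
Byte at offset 15: 0xE2 = 11100010 → 3-byte char (#6). Advance 3.
Byte at offset 18: 0xEC = 11101100 → 3-byte char (#7). Advance 3.
Byte at offset 21: 0xF3 = 11110011 → 4-byte char (#8). Advance 4.
Byte at offset 25: 0xE0 = 11100000 → 3-byte char (#9). Advance 3.
Reached end at offset 28 after 9 code points.

9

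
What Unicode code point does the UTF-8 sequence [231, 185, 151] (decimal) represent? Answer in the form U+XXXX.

Leading byte 0xE7 = 11100111 matches 1110xxxx → 3-byte sequence.
Byte 1: 0xE7 = 11100111, payload 0111 (4 bits).
Byte 2: 0xB9 = 10111001 (10xxxxxx ✓), payload 111001.
Byte 3: 0x97 = 10010111 (10xxxxxx ✓), payload 010111.
Concatenate: 0111111001010111 = 0x7E57 (16 bits → U+7E57).

U+7E57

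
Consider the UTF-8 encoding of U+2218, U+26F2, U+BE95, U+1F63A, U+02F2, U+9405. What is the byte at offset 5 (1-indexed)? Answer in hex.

0x9B

1-indexed offset 5 is 0-indexed offset 4.
U+2218 → 3-byte form E2 88 98 at offsets 0–2.
U+26F2 → 3-byte form E2 9B B2 at offsets 3–5.
Offset 4 falls in char 2's range; it's byte 2 of E2 9B B2 = 0x9B.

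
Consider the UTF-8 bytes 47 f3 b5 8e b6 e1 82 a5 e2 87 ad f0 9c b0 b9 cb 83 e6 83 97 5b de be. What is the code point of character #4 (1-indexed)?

U+21ED

Offset 0: leading byte 0x47 = 01000111 → 1-byte char #1 = 47.
Offset 1: leading byte 0xF3 = 11110011 → 4-byte char #2 = F3 B5 8E B6.
Offset 5: leading byte 0xE1 = 11100001 → 3-byte char #3 = E1 82 A5.
Offset 8: leading byte 0xE2 = 11100010 → 3-byte char #4 = E2 87 AD.
Leading byte 0xE2 = 11100010 matches 1110xxxx → 3-byte sequence.
Byte 1: 0xE2 = 11100010, payload 0010 (4 bits).
Byte 2: 0x87 = 10000111 (10xxxxxx ✓), payload 000111.
Byte 3: 0xAD = 10101101 (10xxxxxx ✓), payload 101101.
Concatenate: 0010000111101101 = 0x21ED (16 bits → U+21ED).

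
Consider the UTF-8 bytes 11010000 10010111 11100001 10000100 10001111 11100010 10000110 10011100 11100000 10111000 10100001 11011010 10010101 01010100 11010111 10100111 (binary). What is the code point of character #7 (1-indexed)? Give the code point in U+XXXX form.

U+05E7

Offset 0: leading byte 0xD0 = 11010000 → 2-byte char #1 = D0 97.
Offset 2: leading byte 0xE1 = 11100001 → 3-byte char #2 = E1 84 8F.
Offset 5: leading byte 0xE2 = 11100010 → 3-byte char #3 = E2 86 9C.
Offset 8: leading byte 0xE0 = 11100000 → 3-byte char #4 = E0 B8 A1.
Offset 11: leading byte 0xDA = 11011010 → 2-byte char #5 = DA 95.
Offset 13: leading byte 0x54 = 01010100 → 1-byte char #6 = 54.
Offset 14: leading byte 0xD7 = 11010111 → 2-byte char #7 = D7 A7.
Leading byte 0xD7 = 11010111 matches 110xxxxx → 2-byte sequence.
Byte 1: 0xD7 = 11010111, payload 10111 (5 bits).
Byte 2: 0xA7 = 10100111 (10xxxxxx ✓), payload 100111.
Concatenate: 10111100111 = 0x5E7 (11 bits → U+05E7).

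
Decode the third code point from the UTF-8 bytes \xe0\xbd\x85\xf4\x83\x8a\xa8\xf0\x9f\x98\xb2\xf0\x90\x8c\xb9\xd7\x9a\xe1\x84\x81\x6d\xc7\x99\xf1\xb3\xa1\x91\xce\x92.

Offset 0: leading byte 0xE0 = 11100000 → 3-byte char #1 = E0 BD 85.
Offset 3: leading byte 0xF4 = 11110100 → 4-byte char #2 = F4 83 8A A8.
Offset 7: leading byte 0xF0 = 11110000 → 4-byte char #3 = F0 9F 98 B2.
Leading byte 0xF0 = 11110000 matches 11110xxx → 4-byte sequence.
Byte 1: 0xF0 = 11110000, payload 000 (3 bits).
Byte 2: 0x9F = 10011111 (10xxxxxx ✓), payload 011111.
Byte 3: 0x98 = 10011000 (10xxxxxx ✓), payload 011000.
Byte 4: 0xB2 = 10110010 (10xxxxxx ✓), payload 110010.
Concatenate: 000011111011000110010 = 0x1F632 (21 bits → U+1F632).

U+1F632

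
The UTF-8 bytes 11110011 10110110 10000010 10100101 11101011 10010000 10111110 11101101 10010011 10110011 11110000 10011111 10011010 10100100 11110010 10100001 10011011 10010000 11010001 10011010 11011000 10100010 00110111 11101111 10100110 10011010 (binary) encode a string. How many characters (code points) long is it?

Byte at offset 0: 0xF3 = 11110011 → 4-byte char (#1). Advance 4.
Byte at offset 4: 0xEB = 11101011 → 3-byte char (#2). Advance 3.
Byte at offset 7: 0xED = 11101101 → 3-byte char (#3). Advance 3.
Byte at offset 10: 0xF0 = 11110000 → 4-byte char (#4). Advance 4.
Byte at offset 14: 0xF2 = 11110010 → 4-byte char (#5). Advance 4.
Byte at offset 18: 0xD1 = 11010001 → 2-byte char (#6). Advance 2.
Byte at offset 20: 0xD8 = 11011000 → 2-byte char (#7). Advance 2.
Byte at offset 22: 0x37 = 00110111 → 1-byte char (#8). Advance 1.
Byte at offset 23: 0xEF = 11101111 → 3-byte char (#9). Advance 3.
Reached end at offset 26 after 9 code points.

9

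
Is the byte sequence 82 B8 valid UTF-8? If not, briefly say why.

Byte 0x82 = 10000010 has the form 10xxxxxx — a continuation byte — but there is no preceding leading byte.

invalid (continuation byte with no leading byte)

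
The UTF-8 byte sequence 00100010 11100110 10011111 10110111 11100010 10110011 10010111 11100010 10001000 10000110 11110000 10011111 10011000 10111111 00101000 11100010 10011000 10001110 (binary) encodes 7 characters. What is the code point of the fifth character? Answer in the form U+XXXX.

U+1F63F

Offset 0: leading byte 0x22 = 00100010 → 1-byte char #1 = 22.
Offset 1: leading byte 0xE6 = 11100110 → 3-byte char #2 = E6 9F B7.
Offset 4: leading byte 0xE2 = 11100010 → 3-byte char #3 = E2 B3 97.
Offset 7: leading byte 0xE2 = 11100010 → 3-byte char #4 = E2 88 86.
Offset 10: leading byte 0xF0 = 11110000 → 4-byte char #5 = F0 9F 98 BF.
Leading byte 0xF0 = 11110000 matches 11110xxx → 4-byte sequence.
Byte 1: 0xF0 = 11110000, payload 000 (3 bits).
Byte 2: 0x9F = 10011111 (10xxxxxx ✓), payload 011111.
Byte 3: 0x98 = 10011000 (10xxxxxx ✓), payload 011000.
Byte 4: 0xBF = 10111111 (10xxxxxx ✓), payload 111111.
Concatenate: 000011111011000111111 = 0x1F63F (21 bits → U+1F63F).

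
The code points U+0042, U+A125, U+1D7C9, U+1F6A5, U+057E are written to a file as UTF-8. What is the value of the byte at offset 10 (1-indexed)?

1-indexed offset 10 is 0-indexed offset 9.
U+0042 → 1-byte form 42 at offsets 0–0.
U+A125 → 3-byte form EA 84 A5 at offsets 1–3.
U+1D7C9 → 4-byte form F0 9D 9F 89 at offsets 4–7.
U+1F6A5 → 4-byte form F0 9F 9A A5 at offsets 8–11.
Offset 9 falls in char 4's range; it's byte 2 of F0 9F 9A A5 = 0x9F.

0x9F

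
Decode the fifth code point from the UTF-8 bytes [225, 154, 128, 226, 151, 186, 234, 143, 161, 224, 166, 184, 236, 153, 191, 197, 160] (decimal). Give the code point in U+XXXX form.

Offset 0: leading byte 0xE1 = 11100001 → 3-byte char #1 = E1 9A 80.
Offset 3: leading byte 0xE2 = 11100010 → 3-byte char #2 = E2 97 BA.
Offset 6: leading byte 0xEA = 11101010 → 3-byte char #3 = EA 8F A1.
Offset 9: leading byte 0xE0 = 11100000 → 3-byte char #4 = E0 A6 B8.
Offset 12: leading byte 0xEC = 11101100 → 3-byte char #5 = EC 99 BF.
Leading byte 0xEC = 11101100 matches 1110xxxx → 3-byte sequence.
Byte 1: 0xEC = 11101100, payload 1100 (4 bits).
Byte 2: 0x99 = 10011001 (10xxxxxx ✓), payload 011001.
Byte 3: 0xBF = 10111111 (10xxxxxx ✓), payload 111111.
Concatenate: 1100011001111111 = 0xC67F (16 bits → U+C67F).

U+C67F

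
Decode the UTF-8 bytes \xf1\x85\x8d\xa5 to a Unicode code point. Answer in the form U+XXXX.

Leading byte 0xF1 = 11110001 matches 11110xxx → 4-byte sequence.
Byte 1: 0xF1 = 11110001, payload 001 (3 bits).
Byte 2: 0x85 = 10000101 (10xxxxxx ✓), payload 000101.
Byte 3: 0x8D = 10001101 (10xxxxxx ✓), payload 001101.
Byte 4: 0xA5 = 10100101 (10xxxxxx ✓), payload 100101.
Concatenate: 001000101001101100101 = 0x45365 (21 bits → U+45365).

U+45365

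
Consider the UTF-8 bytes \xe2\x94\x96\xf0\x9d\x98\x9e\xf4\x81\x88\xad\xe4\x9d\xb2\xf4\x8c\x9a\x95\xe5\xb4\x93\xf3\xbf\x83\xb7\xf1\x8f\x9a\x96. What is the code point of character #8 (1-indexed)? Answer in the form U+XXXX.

Offset 0: leading byte 0xE2 = 11100010 → 3-byte char #1 = E2 94 96.
Offset 3: leading byte 0xF0 = 11110000 → 4-byte char #2 = F0 9D 98 9E.
Offset 7: leading byte 0xF4 = 11110100 → 4-byte char #3 = F4 81 88 AD.
Offset 11: leading byte 0xE4 = 11100100 → 3-byte char #4 = E4 9D B2.
Offset 14: leading byte 0xF4 = 11110100 → 4-byte char #5 = F4 8C 9A 95.
Offset 18: leading byte 0xE5 = 11100101 → 3-byte char #6 = E5 B4 93.
Offset 21: leading byte 0xF3 = 11110011 → 4-byte char #7 = F3 BF 83 B7.
Offset 25: leading byte 0xF1 = 11110001 → 4-byte char #8 = F1 8F 9A 96.
Leading byte 0xF1 = 11110001 matches 11110xxx → 4-byte sequence.
Byte 1: 0xF1 = 11110001, payload 001 (3 bits).
Byte 2: 0x8F = 10001111 (10xxxxxx ✓), payload 001111.
Byte 3: 0x9A = 10011010 (10xxxxxx ✓), payload 011010.
Byte 4: 0x96 = 10010110 (10xxxxxx ✓), payload 010110.
Concatenate: 001001111011010010110 = 0x4F696 (21 bits → U+4F696).

U+4F696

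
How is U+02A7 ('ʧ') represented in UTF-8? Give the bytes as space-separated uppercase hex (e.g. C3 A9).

U+02A7 = 0x2A7 = 679 decimal. In range U+0080–U+07FF → 2-byte form: 110xxxxx 10xxxxxx.
Binary (11 bits): 01010100111.
Split 5+6: 01010 | 100111.
Byte 1: 11001010 = 0xCA.
Byte 2: 10100111 = 0xA7.

CA A7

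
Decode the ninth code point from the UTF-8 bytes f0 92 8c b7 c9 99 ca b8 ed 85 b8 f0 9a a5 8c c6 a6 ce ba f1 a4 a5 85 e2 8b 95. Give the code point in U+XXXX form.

Offset 0: leading byte 0xF0 = 11110000 → 4-byte char #1 = F0 92 8C B7.
Offset 4: leading byte 0xC9 = 11001001 → 2-byte char #2 = C9 99.
Offset 6: leading byte 0xCA = 11001010 → 2-byte char #3 = CA B8.
Offset 8: leading byte 0xED = 11101101 → 3-byte char #4 = ED 85 B8.
Offset 11: leading byte 0xF0 = 11110000 → 4-byte char #5 = F0 9A A5 8C.
Offset 15: leading byte 0xC6 = 11000110 → 2-byte char #6 = C6 A6.
Offset 17: leading byte 0xCE = 11001110 → 2-byte char #7 = CE BA.
Offset 19: leading byte 0xF1 = 11110001 → 4-byte char #8 = F1 A4 A5 85.
Offset 23: leading byte 0xE2 = 11100010 → 3-byte char #9 = E2 8B 95.
Leading byte 0xE2 = 11100010 matches 1110xxxx → 3-byte sequence.
Byte 1: 0xE2 = 11100010, payload 0010 (4 bits).
Byte 2: 0x8B = 10001011 (10xxxxxx ✓), payload 001011.
Byte 3: 0x95 = 10010101 (10xxxxxx ✓), payload 010101.
Concatenate: 0010001011010101 = 0x22D5 (16 bits → U+22D5).

U+22D5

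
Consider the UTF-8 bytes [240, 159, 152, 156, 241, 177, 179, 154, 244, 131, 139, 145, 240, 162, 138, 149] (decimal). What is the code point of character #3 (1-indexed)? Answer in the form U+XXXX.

Offset 0: leading byte 0xF0 = 11110000 → 4-byte char #1 = F0 9F 98 9C.
Offset 4: leading byte 0xF1 = 11110001 → 4-byte char #2 = F1 B1 B3 9A.
Offset 8: leading byte 0xF4 = 11110100 → 4-byte char #3 = F4 83 8B 91.
Leading byte 0xF4 = 11110100 matches 11110xxx → 4-byte sequence.
Byte 1: 0xF4 = 11110100, payload 100 (3 bits).
Byte 2: 0x83 = 10000011 (10xxxxxx ✓), payload 000011.
Byte 3: 0x8B = 10001011 (10xxxxxx ✓), payload 001011.
Byte 4: 0x91 = 10010001 (10xxxxxx ✓), payload 010001.
Concatenate: 100000011001011010001 = 0x1032D1 (21 bits → U+1032D1).

U+1032D1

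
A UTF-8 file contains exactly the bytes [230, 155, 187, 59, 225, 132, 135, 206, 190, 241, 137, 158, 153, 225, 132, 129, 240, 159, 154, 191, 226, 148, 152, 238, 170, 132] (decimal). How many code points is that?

9

Byte at offset 0: 0xE6 = 11100110 → 3-byte char (#1). Advance 3.
Byte at offset 3: 0x3B = 00111011 → 1-byte char (#2). Advance 1.
Byte at offset 4: 0xE1 = 11100001 → 3-byte char (#3). Advance 3.
Byte at offset 7: 0xCE = 11001110 → 2-byte char (#4). Advance 2.
Byte at offset 9: 0xF1 = 11110001 → 4-byte char (#5). Advance 4.
Byte at offset 13: 0xE1 = 11100001 → 3-byte char (#6). Advance 3.
Byte at offset 16: 0xF0 = 11110000 → 4-byte char (#7). Advance 4.
Byte at offset 20: 0xE2 = 11100010 → 3-byte char (#8). Advance 3.
Byte at offset 23: 0xEE = 11101110 → 3-byte char (#9). Advance 3.
Reached end at offset 26 after 9 code points.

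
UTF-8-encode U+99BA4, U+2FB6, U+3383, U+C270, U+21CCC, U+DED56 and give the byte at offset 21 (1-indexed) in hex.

0x96

1-indexed offset 21 is 0-indexed offset 20.
U+99BA4 → 4-byte form F2 99 AE A4 at offsets 0–3.
U+2FB6 → 3-byte form E2 BE B6 at offsets 4–6.
U+3383 → 3-byte form E3 8E 83 at offsets 7–9.
U+C270 → 3-byte form EC 89 B0 at offsets 10–12.
U+21CCC → 4-byte form F0 A1 B3 8C at offsets 13–16.
U+DED56 → 4-byte form F3 9E B5 96 at offsets 17–20.
Offset 20 falls in char 6's range; it's byte 4 of F3 9E B5 96 = 0x96.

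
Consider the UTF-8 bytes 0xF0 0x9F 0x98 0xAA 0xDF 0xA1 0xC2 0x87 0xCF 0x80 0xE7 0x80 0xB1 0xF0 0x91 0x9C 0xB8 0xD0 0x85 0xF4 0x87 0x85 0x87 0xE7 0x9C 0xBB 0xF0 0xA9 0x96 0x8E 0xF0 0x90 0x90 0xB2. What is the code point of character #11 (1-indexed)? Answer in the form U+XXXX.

U+10432

Offset 0: leading byte 0xF0 = 11110000 → 4-byte char #1 = F0 9F 98 AA.
Offset 4: leading byte 0xDF = 11011111 → 2-byte char #2 = DF A1.
Offset 6: leading byte 0xC2 = 11000010 → 2-byte char #3 = C2 87.
Offset 8: leading byte 0xCF = 11001111 → 2-byte char #4 = CF 80.
Offset 10: leading byte 0xE7 = 11100111 → 3-byte char #5 = E7 80 B1.
Offset 13: leading byte 0xF0 = 11110000 → 4-byte char #6 = F0 91 9C B8.
Offset 17: leading byte 0xD0 = 11010000 → 2-byte char #7 = D0 85.
Offset 19: leading byte 0xF4 = 11110100 → 4-byte char #8 = F4 87 85 87.
Offset 23: leading byte 0xE7 = 11100111 → 3-byte char #9 = E7 9C BB.
Offset 26: leading byte 0xF0 = 11110000 → 4-byte char #10 = F0 A9 96 8E.
Offset 30: leading byte 0xF0 = 11110000 → 4-byte char #11 = F0 90 90 B2.
Leading byte 0xF0 = 11110000 matches 11110xxx → 4-byte sequence.
Byte 1: 0xF0 = 11110000, payload 000 (3 bits).
Byte 2: 0x90 = 10010000 (10xxxxxx ✓), payload 010000.
Byte 3: 0x90 = 10010000 (10xxxxxx ✓), payload 010000.
Byte 4: 0xB2 = 10110010 (10xxxxxx ✓), payload 110010.
Concatenate: 000010000010000110010 = 0x10432 (21 bits → U+10432).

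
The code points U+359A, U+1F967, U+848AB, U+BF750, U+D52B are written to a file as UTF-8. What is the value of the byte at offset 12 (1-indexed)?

0xF2

1-indexed offset 12 is 0-indexed offset 11.
U+359A → 3-byte form E3 96 9A at offsets 0–2.
U+1F967 → 4-byte form F0 9F A5 A7 at offsets 3–6.
U+848AB → 4-byte form F2 84 A2 AB at offsets 7–10.
U+BF750 → 4-byte form F2 BF 9D 90 at offsets 11–14.
Offset 11 falls in char 4's range; it's byte 1 of F2 BF 9D 90 = 0xF2.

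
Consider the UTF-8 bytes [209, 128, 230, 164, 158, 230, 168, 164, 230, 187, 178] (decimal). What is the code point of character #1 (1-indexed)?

U+0440

Offset 0: leading byte 0xD1 = 11010001 → 2-byte char #1 = D1 80.
Leading byte 0xD1 = 11010001 matches 110xxxxx → 2-byte sequence.
Byte 1: 0xD1 = 11010001, payload 10001 (5 bits).
Byte 2: 0x80 = 10000000 (10xxxxxx ✓), payload 000000.
Concatenate: 10001000000 = 0x440 (11 bits → U+0440).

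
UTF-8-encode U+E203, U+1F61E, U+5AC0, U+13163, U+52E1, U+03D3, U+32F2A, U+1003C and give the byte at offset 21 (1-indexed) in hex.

1-indexed offset 21 is 0-indexed offset 20.
U+E203 → 3-byte form EE 88 83 at offsets 0–2.
U+1F61E → 4-byte form F0 9F 98 9E at offsets 3–6.
U+5AC0 → 3-byte form E5 AB 80 at offsets 7–9.
U+13163 → 4-byte form F0 93 85 A3 at offsets 10–13.
U+52E1 → 3-byte form E5 8B A1 at offsets 14–16.
U+03D3 → 2-byte form CF 93 at offsets 17–18.
U+32F2A → 4-byte form F0 B2 BC AA at offsets 19–22.
Offset 20 falls in char 7's range; it's byte 2 of F0 B2 BC AA = 0xB2.

0xB2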